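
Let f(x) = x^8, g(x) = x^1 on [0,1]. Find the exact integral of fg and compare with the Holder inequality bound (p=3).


Step 1: Exact integral of f*g = integral(x^9, 0, 1) = 1/10
     = 0.1
Step 2: Holder bound with p=3, q=1.5:
  ||f||_p = (integral x^24 dx)^(1/3) = (1/25)^(1/3) = 0.341995
  ||g||_q = (integral x^1.5 dx)^(1/1.5) = (1/2.5)^(1/1.5) = 0.542884
Step 3: Holder bound = ||f||_p * ||g||_q = 0.341995 * 0.542884 = 0.185664
Verification: 0.1 <= 0.185664 (Holder holds)


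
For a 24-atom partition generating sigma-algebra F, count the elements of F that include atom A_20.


Each element of F is a union of some subset S of the 24 atoms.
The element contains A_20 iff A_20 is in S.
So we count subsets S of {A_1,...,A_24} with A_20 in S: choose freely among the other 23 atoms.
Count = 2^(24-1) = 2^23 = 8388608.


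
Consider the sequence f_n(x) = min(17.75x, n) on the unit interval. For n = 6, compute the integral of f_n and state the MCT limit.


f(x) = 17.75x on [0,1]; f_n(x) = min(17.75x, n). At n = 6:
Step 1: f(x) reaches 6 at x = 6/17.75 = 0.338028
Step 2: integral(f_6) = integral(17.75x, 0, 0.338028) + integral(6, 0.338028, 1)
       = 17.75*0.338028^2/2 + 6*(1 - 0.338028)
       = 1.014085 + 3.971831
       = 4.985915
Step 3: As n -> infinity, f_n increases to f, so by MCT integral(f_n) -> integral(f) = 17.75/2 = 8.875.
Convergence: integral(f_6) = 4.985915 -> 8.875 as n -> infinity


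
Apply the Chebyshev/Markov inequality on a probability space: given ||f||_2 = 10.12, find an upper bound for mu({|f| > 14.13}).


Chebyshev/Markov inequality: mu(|f| > eps) <= (||f||_p / eps)^p
Step 1: ||f||_2 / eps = 10.12 / 14.13 = 0.716207
Step 2: Raise to power p = 2:
  (0.716207)^2 = 0.512952
Step 3: Therefore mu(|f| > 14.13) <= 0.512952


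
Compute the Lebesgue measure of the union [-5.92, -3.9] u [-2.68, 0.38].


For pairwise disjoint intervals, m(union) = sum of lengths.
= (-3.9 - -5.92) + (0.38 - -2.68)
= 2.02 + 3.06
= 5.08


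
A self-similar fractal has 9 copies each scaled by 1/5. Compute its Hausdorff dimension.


For a self-similar set with N copies scaled by 1/r:
dim_H = log(N)/log(r) = log(9)/log(5)
= 2.197225/1.609438
= 1.365212


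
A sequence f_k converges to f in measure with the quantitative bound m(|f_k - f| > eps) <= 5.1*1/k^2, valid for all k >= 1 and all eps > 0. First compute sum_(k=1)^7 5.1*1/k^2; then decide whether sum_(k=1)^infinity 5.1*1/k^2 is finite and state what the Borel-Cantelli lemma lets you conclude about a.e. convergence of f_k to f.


Step 1: List the terms 5.1*1/k^2 for k = 1 to 7:
  k=1: 5.1
  k=2: 1.275
  k=3: 0.566667
  k=4: 0.31875
  k=5: 0.204
  k=6: 0.141667
  k=7: 0.104082
Step 2: Partial sum = 5.1 + 1.275 + 0.566667 + 0.31875 + 0.204 + 0.141667 + 0.104082
     = 7.710165
Step 3: The full series sum_(k>=1) 5.1*1/k^2 converges (p-series with p = 2 > 1; a constant multiple of a convergent series converges).
Step 4: Fix eps > 0. Since sum_k m(|f_k - f| > eps) < infinity, the Borel-Cantelli lemma gives
        m(limsup_k {|f_k - f| > eps}) = 0, i.e. for a.e. x, |f_k(x) - f(x)| <= eps for all large k.
        Applying this with eps = 1/j for j = 1, 2, ... and intersecting the countably many full-measure sets,
        for a.e. x we get limsup_k |f_k(x) - f(x)| <= 1/j for every j, hence f_k -> f almost everywhere.
Conclusion: series converges; Borel-Cantelli yields f_k -> f a.e.


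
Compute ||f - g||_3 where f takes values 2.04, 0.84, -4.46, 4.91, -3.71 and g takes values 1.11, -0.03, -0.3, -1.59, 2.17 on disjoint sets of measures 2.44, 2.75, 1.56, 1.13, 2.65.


Step 1: Compute differences f_i - g_i:
  2.04 - 1.11 = 0.93
  0.84 - -0.03 = 0.87
  -4.46 - -0.3 = -4.16
  4.91 - -1.59 = 6.5
  -3.71 - 2.17 = -5.88
Step 2: Compute |diff|^3 * measure for each set:
  |0.93|^3 * 2.44 = 0.804357 * 2.44 = 1.962631
  |0.87|^3 * 2.75 = 0.658503 * 2.75 = 1.810883
  |-4.16|^3 * 1.56 = 71.991296 * 1.56 = 112.306422
  |6.5|^3 * 1.13 = 274.625 * 1.13 = 310.32625
  |-5.88|^3 * 2.65 = 203.297472 * 2.65 = 538.738301
Step 3: Sum = 965.144487
Step 4: ||f-g||_3 = (965.144487)^(1/3) = 9.882438


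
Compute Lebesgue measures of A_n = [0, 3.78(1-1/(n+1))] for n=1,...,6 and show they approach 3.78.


By continuity of measure from below: if A_n increases to A, then m(A_n) -> m(A).
Here A = [0, 3.78], so m(A) = 3.78
Step 1: a_1 = 3.78*(1 - 1/2) = 1.89, m(A_1) = 1.89
Step 2: a_2 = 3.78*(1 - 1/3) = 2.52, m(A_2) = 2.52
Step 3: a_3 = 3.78*(1 - 1/4) = 2.835, m(A_3) = 2.835
Step 4: a_4 = 3.78*(1 - 1/5) = 3.024, m(A_4) = 3.024
Step 5: a_5 = 3.78*(1 - 1/6) = 3.15, m(A_5) = 3.15
Step 6: a_6 = 3.78*(1 - 1/7) = 3.24, m(A_6) = 3.24
Limit: m(A_n) -> m([0,3.78]) = 3.78


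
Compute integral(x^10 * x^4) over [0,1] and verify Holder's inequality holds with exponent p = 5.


Step 1: Exact integral of f*g = integral(x^14, 0, 1) = 1/15
     = 0.066667
Step 2: Holder bound with p=5, q=1.25:
  ||f||_p = (integral x^50 dx)^(1/5) = (1/51)^(1/5) = 0.455497
  ||g||_q = (integral x^5 dx)^(1/1.25) = (1/6)^(1/1.25) = 0.238495
Step 3: Holder bound = ||f||_p * ||g||_q = 0.455497 * 0.238495 = 0.108634
Verification: 0.066667 <= 0.108634 (Holder holds)


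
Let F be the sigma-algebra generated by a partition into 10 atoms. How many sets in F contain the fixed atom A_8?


Each element of F is a union of some subset S of the 10 atoms.
The element contains A_8 iff A_8 is in S.
So we count subsets S of {A_1,...,A_10} with A_8 in S: choose freely among the other 9 atoms.
Count = 2^(10-1) = 2^9 = 512.


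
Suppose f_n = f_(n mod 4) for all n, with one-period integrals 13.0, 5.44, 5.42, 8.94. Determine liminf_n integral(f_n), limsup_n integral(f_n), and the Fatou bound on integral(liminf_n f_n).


The sequence (integral(f_n)) is periodic with period 4, repeating the values 13.0, 5.44, 5.42, 8.94 indefinitely.
Step 1: For a periodic sequence, every tail (a_m, a_(m+1), ...) contains all 4 period values infinitely often.
Step 2: Hence inf of every tail = min of the period values = min(13.0, 5.44, 5.42, 8.94) = 5.42.
        liminf_n integral(f_n) = sup over m of (inf of tail from m) = 5.42.
Step 3: Similarly sup of every tail = max of the period values = 13.
        limsup_n integral(f_n) = 13.
Step 4: Fatou's lemma: integral(liminf_n f_n) <= liminf_n integral(f_n) = 5.42.
        So the integral of the pointwise liminf is at most 5.42.


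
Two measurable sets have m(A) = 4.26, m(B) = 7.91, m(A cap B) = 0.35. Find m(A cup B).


By inclusion-exclusion: m(A u B) = m(A) + m(B) - m(A n B)
= 4.26 + 7.91 - 0.35
= 11.82


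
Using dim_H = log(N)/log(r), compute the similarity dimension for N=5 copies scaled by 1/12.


For a self-similar set with N copies scaled by 1/r:
dim_H = log(N)/log(r) = log(5)/log(12)
= 1.609438/2.484907
= 0.647685


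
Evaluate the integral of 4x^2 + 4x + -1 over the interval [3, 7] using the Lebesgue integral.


The Lebesgue integral of a Riemann-integrable function agrees with the Riemann integral.
Antiderivative F(x) = (4/3)x^3 + (4/2)x^2 + -1x
F(7) = (4/3)*7^3 + (4/2)*7^2 + -1*7
     = (4/3)*343 + (4/2)*49 + -1*7
     = 457.333333 + 98 + -7
     = 548.333333
F(3) = 51
Integral = F(7) - F(3) = 548.333333 - 51 = 497.333333


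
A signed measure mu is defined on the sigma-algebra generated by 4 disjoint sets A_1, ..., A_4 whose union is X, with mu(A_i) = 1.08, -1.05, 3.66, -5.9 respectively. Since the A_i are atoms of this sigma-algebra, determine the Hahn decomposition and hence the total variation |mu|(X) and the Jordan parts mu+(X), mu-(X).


Step 1: Every measurable set is a union of atoms (the cells / points), so a Hahn decomposition is
  obtained by grouping atoms by sign: P = union of atoms with mu > 0, N = union of the remaining atoms.
  Atoms in P (indices): 1, 3;  atoms in N (indices): 2, 4
  Positive values: 1.08, 3.66
  Negative values: -1.05, -5.9
Step 2: mu+(X) = mu(P) = sum of positive atom values = 4.74
Step 3: mu-(X) = -mu(N) = sum of |negative atom values| = 6.95
Step 4: |mu|(X) = mu+(X) + mu-(X) = 4.74 + 6.95 = 11.69


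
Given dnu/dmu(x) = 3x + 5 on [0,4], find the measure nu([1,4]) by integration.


nu(A) = integral_A (dnu/dmu) dmu = integral_1^4 (3x + 5) dx
Step 1: Antiderivative F(x) = (3/2)x^2 + 5x
Step 2: F(4) = (3/2)*4^2 + 5*4 = 24 + 20 = 44
Step 3: F(1) = (3/2)*1^2 + 5*1 = 1.5 + 5 = 6.5
Step 4: nu([1,4]) = F(4) - F(1) = 44 - 6.5 = 37.5


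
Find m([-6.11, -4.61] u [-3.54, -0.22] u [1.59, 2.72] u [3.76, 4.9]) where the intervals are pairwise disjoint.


For pairwise disjoint intervals, m(union) = sum of lengths.
= (-4.61 - -6.11) + (-0.22 - -3.54) + (2.72 - 1.59) + (4.9 - 3.76)
= 1.5 + 3.32 + 1.13 + 1.14
= 7.09


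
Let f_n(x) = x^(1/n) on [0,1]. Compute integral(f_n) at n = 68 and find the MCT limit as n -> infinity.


At n = 68: f_68(x) = x^(1/68).
Step 1: integral(x^(1/68), 0, 1) = [x^(1/68+1) / (1/68+1)] from 0 to 1
     = 1 / (1/68 + 1) = 1 / ((68+1)/68) = 68/(68+1)
     = 68/69 = 0.985507
Step 2: As n -> infinity, f_n(x) = x^(1/n) -> 1 for x in (0,1], and f_n is increasing in n.
By MCT, lim_n integral(f_n) = integral(lim_n f_n) = integral(1, 0, 1) = 1.
Step 3: Verify convergence: 68/69 = 0.985507 -> 1


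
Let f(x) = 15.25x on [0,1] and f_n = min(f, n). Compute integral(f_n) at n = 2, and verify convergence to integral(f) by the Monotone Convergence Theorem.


f(x) = 15.25x on [0,1]; f_n(x) = min(15.25x, n). At n = 2:
Step 1: f(x) reaches 2 at x = 2/15.25 = 0.131148
Step 2: integral(f_2) = integral(15.25x, 0, 0.131148) + integral(2, 0.131148, 1)
       = 15.25*0.131148^2/2 + 2*(1 - 0.131148)
       = 0.131148 + 1.737705
       = 1.868852
Step 3: As n -> infinity, f_n increases to f, so by MCT integral(f_n) -> integral(f) = 15.25/2 = 7.625.
Convergence: integral(f_2) = 1.868852 -> 7.625 as n -> infinity


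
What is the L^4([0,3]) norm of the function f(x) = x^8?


Step 1: ||f||_4 = (integral_0^3 |x^8|^4 dx)^(1/4)
     = (integral_0^3 x^32 dx)^(1/4)
Step 2: integral_0^3 x^32 dx = [x^33/(33)] from 0 to 3 = 3^33/33
     = 5559060566555523/33 = 1.684564e+14
Step 3: ||f||_4 = (1.684564e+14)^(1/4) = 3602.648294


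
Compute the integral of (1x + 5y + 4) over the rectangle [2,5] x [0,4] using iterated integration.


By Fubini, integrate in x first, then y.
Step 1: Fix y, integrate over x in [2,5]:
  integral(1x + 5y + 4, x=2..5)
  = 1*(5^2 - 2^2)/2 + (5y + 4)*(5 - 2)
  = 10.5 + (5y + 4)*3
  = 10.5 + 15y + 12
  = 22.5 + 15y
Step 2: Integrate over y in [0,4]:
  integral(22.5 + 15y, y=0..4)
  = 22.5*4 + 15*(4^2 - 0^2)/2
  = 90 + 120
  = 210


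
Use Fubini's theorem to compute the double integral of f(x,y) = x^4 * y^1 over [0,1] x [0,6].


By Fubini's theorem, the double integral factors as a product of single integrals:
Step 1: integral_0^1 x^4 dx = [x^5/5] from 0 to 1
     = 1^5/5 = 0.2
Step 2: integral_0^6 y^1 dy = [y^2/2] from 0 to 6
     = 6^2/2 = 18
Step 3: Double integral = 0.2 * 18 = 3.6


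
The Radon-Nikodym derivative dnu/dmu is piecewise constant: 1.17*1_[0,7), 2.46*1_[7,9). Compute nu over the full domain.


Integrate each piece of the Radon-Nikodym derivative:
Step 1: integral_0^7 1.17 dx = 1.17*(7-0) = 1.17*7 = 8.19
Step 2: integral_7^9 2.46 dx = 2.46*(9-7) = 2.46*2 = 4.92
Total: 8.19 + 4.92 = 13.11


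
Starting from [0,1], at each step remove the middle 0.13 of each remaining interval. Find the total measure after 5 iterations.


Step 1: At each step, fraction remaining = 1 - 0.13 = 0.87
Step 2: After 5 steps, measure = (0.87)^5
Step 3: Computing the power step by step:
  After step 1: 0.87
  After step 2: 0.7569
  After step 3: 0.658503
  After step 4: 0.572898
  After step 5: 0.498421
Result = 0.498421


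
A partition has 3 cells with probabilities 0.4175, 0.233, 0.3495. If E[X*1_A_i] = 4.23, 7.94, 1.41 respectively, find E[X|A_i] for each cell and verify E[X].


For each cell A_i: E[X|A_i] = E[X*1_A_i] / P(A_i)
Step 1: E[X|A_1] = 4.23 / 0.4175 = 10.131737
Step 2: E[X|A_2] = 7.94 / 0.233 = 34.077253
Step 3: E[X|A_3] = 1.41 / 0.3495 = 4.034335
Verification: E[X] = sum E[X*1_A_i] = 4.23 + 7.94 + 1.41 = 13.58


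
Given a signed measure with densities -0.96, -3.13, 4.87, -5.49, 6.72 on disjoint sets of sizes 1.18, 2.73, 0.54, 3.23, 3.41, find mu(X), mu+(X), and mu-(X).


Step 1: Compute signed measure on each set:
  Set 1: -0.96 * 1.18 = -1.1328
  Set 2: -3.13 * 2.73 = -8.5449
  Set 3: 4.87 * 0.54 = 2.6298
  Set 4: -5.49 * 3.23 = -17.7327
  Set 5: 6.72 * 3.41 = 22.9152
Step 2: Total signed measure = (-1.1328) + (-8.5449) + (2.6298) + (-17.7327) + (22.9152)
     = -1.8654
Step 3: Positive part mu+(X) = sum of positive contributions = 25.545
Step 4: Negative part mu-(X) = |sum of negative contributions| = 27.4104


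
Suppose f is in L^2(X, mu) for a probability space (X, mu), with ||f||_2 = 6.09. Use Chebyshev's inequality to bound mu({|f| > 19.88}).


Chebyshev/Markov inequality: mu(|f| > eps) <= (||f||_p / eps)^p
Step 1: ||f||_2 / eps = 6.09 / 19.88 = 0.306338
Step 2: Raise to power p = 2:
  (0.306338)^2 = 0.093843
Step 3: Therefore mu(|f| > 19.88) <= 0.093843


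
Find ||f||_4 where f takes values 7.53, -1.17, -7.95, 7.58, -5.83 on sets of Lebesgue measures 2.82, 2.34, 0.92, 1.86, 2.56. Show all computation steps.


Step 1: Compute |f_i|^4 for each value:
  |7.53|^4 = 3214.992061
  |-1.17|^4 = 1.873887
  |-7.95|^4 = 3994.556006
  |7.58|^4 = 3301.237901
  |-5.83|^4 = 1155.245323
Step 2: Multiply by measures and sum:
  3214.992061 * 2.82 = 9066.277611
  1.873887 * 2.34 = 4.384896
  3994.556006 * 0.92 = 3674.991526
  3301.237901 * 1.86 = 6140.302496
  1155.245323 * 2.56 = 2957.428027
Sum = 9066.277611 + 4.384896 + 3674.991526 + 6140.302496 + 2957.428027 = 21843.384557
Step 3: Take the p-th root:
||f||_4 = (21843.384557)^(1/4) = 12.1571


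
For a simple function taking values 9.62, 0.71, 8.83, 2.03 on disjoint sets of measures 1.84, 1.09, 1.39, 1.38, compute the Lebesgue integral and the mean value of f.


Step 1: Integral = sum(value_i * measure_i)
= 9.62*1.84 + 0.71*1.09 + 8.83*1.39 + 2.03*1.38
= 17.7008 + 0.7739 + 12.2737 + 2.8014
= 33.5498
Step 2: Total measure of domain = 1.84 + 1.09 + 1.39 + 1.38 = 5.7
Step 3: Average value = 33.5498 / 5.7 = 5.88593


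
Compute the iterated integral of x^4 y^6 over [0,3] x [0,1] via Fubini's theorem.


By Fubini's theorem, the double integral factors as a product of single integrals:
Step 1: integral_0^3 x^4 dx = [x^5/5] from 0 to 3
     = 3^5/5 = 48.6
Step 2: integral_0^1 y^6 dy = [y^7/7] from 0 to 1
     = 1^7/7 = 0.142857
Step 3: Double integral = 48.6 * 0.142857 = 6.942857


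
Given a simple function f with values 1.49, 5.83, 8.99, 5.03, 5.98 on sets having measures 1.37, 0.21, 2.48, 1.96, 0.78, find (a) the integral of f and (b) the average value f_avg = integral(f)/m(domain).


Step 1: Integral = sum(value_i * measure_i)
= 1.49*1.37 + 5.83*0.21 + 8.99*2.48 + 5.03*1.96 + 5.98*0.78
= 2.0413 + 1.2243 + 22.2952 + 9.8588 + 4.6644
= 40.084
Step 2: Total measure of domain = 1.37 + 0.21 + 2.48 + 1.96 + 0.78 = 6.8
Step 3: Average value = 40.084 / 6.8 = 5.894706


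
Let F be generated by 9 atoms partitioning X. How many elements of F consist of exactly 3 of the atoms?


Each element of F is a union of some subset of the 9 atoms.
Elements that are unions of exactly 3 atoms correspond to 3-element subsets of the 9 atoms.
Count = C(9, 3) = 9! / (3! * 6!) = 84.


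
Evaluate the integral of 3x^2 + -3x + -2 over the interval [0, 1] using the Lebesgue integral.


The Lebesgue integral of a Riemann-integrable function agrees with the Riemann integral.
Antiderivative F(x) = (3/3)x^3 + (-3/2)x^2 + -2x
F(1) = (3/3)*1^3 + (-3/2)*1^2 + -2*1
     = (3/3)*1 + (-3/2)*1 + -2*1
     = 1 + -1.5 + -2
     = -2.5
F(0) = 0.0
Integral = F(1) - F(0) = -2.5 - 0.0 = -2.5


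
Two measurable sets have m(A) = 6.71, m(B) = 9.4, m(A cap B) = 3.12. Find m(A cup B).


By inclusion-exclusion: m(A u B) = m(A) + m(B) - m(A n B)
= 6.71 + 9.4 - 3.12
= 12.99


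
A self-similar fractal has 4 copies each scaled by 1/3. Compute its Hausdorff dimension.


For a self-similar set with N copies scaled by 1/r:
dim_H = log(N)/log(r) = log(4)/log(3)
= 1.386294/1.098612
= 1.26186


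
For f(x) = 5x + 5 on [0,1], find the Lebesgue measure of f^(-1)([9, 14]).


f^(-1)([9, 14]) = {x : 9 <= 5x + 5 <= 14}
Solving: (9 - 5)/5 <= x <= (14 - 5)/5
= [0.8, 1.8]
Intersecting with [0,1]: [0.8, 1]
Measure = 1 - 0.8 = 0.2


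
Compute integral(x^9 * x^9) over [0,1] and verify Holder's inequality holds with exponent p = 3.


Step 1: Exact integral of f*g = integral(x^18, 0, 1) = 1/19
     = 0.052632
Step 2: Holder bound with p=3, q=1.5:
  ||f||_p = (integral x^27 dx)^(1/3) = (1/28)^(1/3) = 0.329317
  ||g||_q = (integral x^13.5 dx)^(1/1.5) = (1/14.5)^(1/1.5) = 0.168172
Step 3: Holder bound = ||f||_p * ||g||_q = 0.329317 * 0.168172 = 0.055382
Verification: 0.052632 <= 0.055382 (Holder holds)


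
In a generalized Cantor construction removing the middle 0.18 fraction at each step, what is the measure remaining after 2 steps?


Step 1: At each step, fraction remaining = 1 - 0.18 = 0.82
Step 2: After 2 steps, measure = (0.82)^2
Step 3: Computing the power step by step:
  After step 1: 0.82
  After step 2: 0.6724
Result = 0.6724


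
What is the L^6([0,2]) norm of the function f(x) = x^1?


Step 1: ||f||_6 = (integral_0^2 |x^1|^6 dx)^(1/6)
     = (integral_0^2 x^6 dx)^(1/6)
Step 2: integral_0^2 x^6 dx = [x^7/(7)] from 0 to 2 = 2^7/7
     = 128/7 = 18.285714
Step 3: ||f||_6 = (18.285714)^(1/6) = 1.623125


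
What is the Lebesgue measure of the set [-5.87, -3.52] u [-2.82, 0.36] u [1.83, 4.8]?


For pairwise disjoint intervals, m(union) = sum of lengths.
= (-3.52 - -5.87) + (0.36 - -2.82) + (4.8 - 1.83)
= 2.35 + 3.18 + 2.97
= 8.5


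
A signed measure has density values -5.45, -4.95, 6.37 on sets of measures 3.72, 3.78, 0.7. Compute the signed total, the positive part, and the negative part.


Step 1: Compute signed measure on each set:
  Set 1: -5.45 * 3.72 = -20.274
  Set 2: -4.95 * 3.78 = -18.711
  Set 3: 6.37 * 0.7 = 4.459
Step 2: Total signed measure = (-20.274) + (-18.711) + (4.459)
     = -34.526
Step 3: Positive part mu+(X) = sum of positive contributions = 4.459
Step 4: Negative part mu-(X) = |sum of negative contributions| = 38.985


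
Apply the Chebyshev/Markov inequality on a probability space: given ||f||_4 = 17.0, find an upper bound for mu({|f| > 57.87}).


Chebyshev/Markov inequality: mu(|f| > eps) <= (||f||_p / eps)^p
Step 1: ||f||_4 / eps = 17.0 / 57.87 = 0.293762
Step 2: Raise to power p = 4:
  (0.293762)^4 = 0.007447
Step 3: Therefore mu(|f| > 57.87) <= 0.007447


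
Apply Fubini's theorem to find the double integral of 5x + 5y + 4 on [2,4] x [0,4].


By Fubini, integrate in x first, then y.
Step 1: Fix y, integrate over x in [2,4]:
  integral(5x + 5y + 4, x=2..4)
  = 5*(4^2 - 2^2)/2 + (5y + 4)*(4 - 2)
  = 30 + (5y + 4)*2
  = 30 + 10y + 8
  = 38 + 10y
Step 2: Integrate over y in [0,4]:
  integral(38 + 10y, y=0..4)
  = 38*4 + 10*(4^2 - 0^2)/2
  = 152 + 80
  = 232


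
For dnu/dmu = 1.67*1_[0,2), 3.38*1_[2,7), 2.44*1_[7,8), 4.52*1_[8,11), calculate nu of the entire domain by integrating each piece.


Integrate each piece of the Radon-Nikodym derivative:
Step 1: integral_0^2 1.67 dx = 1.67*(2-0) = 1.67*2 = 3.34
Step 2: integral_2^7 3.38 dx = 3.38*(7-2) = 3.38*5 = 16.9
Step 3: integral_7^8 2.44 dx = 2.44*(8-7) = 2.44*1 = 2.44
Step 4: integral_8^11 4.52 dx = 4.52*(11-8) = 4.52*3 = 13.56
Total: 3.34 + 16.9 + 2.44 + 13.56 = 36.24


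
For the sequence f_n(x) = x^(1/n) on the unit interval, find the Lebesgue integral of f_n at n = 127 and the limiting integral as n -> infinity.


At n = 127: f_127(x) = x^(1/127).
Step 1: integral(x^(1/127), 0, 1) = [x^(1/127+1) / (1/127+1)] from 0 to 1
     = 1 / (1/127 + 1) = 1 / ((127+1)/127) = 127/(127+1)
     = 127/128 = 0.992188
Step 2: As n -> infinity, f_n(x) = x^(1/n) -> 1 for x in (0,1], and f_n is increasing in n.
By MCT, lim_n integral(f_n) = integral(lim_n f_n) = integral(1, 0, 1) = 1.
Step 3: Verify convergence: 127/128 = 0.992188 -> 1


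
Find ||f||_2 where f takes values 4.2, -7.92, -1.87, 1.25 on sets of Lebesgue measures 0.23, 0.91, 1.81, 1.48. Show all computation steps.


Step 1: Compute |f_i|^2 for each value:
  |4.2|^2 = 17.64
  |-7.92|^2 = 62.7264
  |-1.87|^2 = 3.4969
  |1.25|^2 = 1.5625
Step 2: Multiply by measures and sum:
  17.64 * 0.23 = 4.0572
  62.7264 * 0.91 = 57.081024
  3.4969 * 1.81 = 6.329389
  1.5625 * 1.48 = 2.3125
Sum = 4.0572 + 57.081024 + 6.329389 + 2.3125 = 69.780113
Step 3: Take the p-th root:
||f||_2 = (69.780113)^(1/2) = 8.353449


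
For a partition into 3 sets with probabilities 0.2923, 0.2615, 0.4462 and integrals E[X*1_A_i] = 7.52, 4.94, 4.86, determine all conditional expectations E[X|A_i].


For each cell A_i: E[X|A_i] = E[X*1_A_i] / P(A_i)
Step 1: E[X|A_1] = 7.52 / 0.2923 = 25.726993
Step 2: E[X|A_2] = 4.94 / 0.2615 = 18.891013
Step 3: E[X|A_3] = 4.86 / 0.4462 = 10.891977
Verification: E[X] = sum E[X*1_A_i] = 7.52 + 4.94 + 4.86 = 17.32


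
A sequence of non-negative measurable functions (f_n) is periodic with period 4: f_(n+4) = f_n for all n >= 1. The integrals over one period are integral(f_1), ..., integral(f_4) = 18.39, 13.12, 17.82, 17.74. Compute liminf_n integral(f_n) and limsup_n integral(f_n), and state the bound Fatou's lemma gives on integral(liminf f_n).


The sequence (integral(f_n)) is periodic with period 4, repeating the values 18.39, 13.12, 17.82, 17.74 indefinitely.
Step 1: For a periodic sequence, every tail (a_m, a_(m+1), ...) contains all 4 period values infinitely often.
Step 2: Hence inf of every tail = min of the period values = min(18.39, 13.12, 17.82, 17.74) = 13.12.
        liminf_n integral(f_n) = sup over m of (inf of tail from m) = 13.12.
Step 3: Similarly sup of every tail = max of the period values = 18.39.
        limsup_n integral(f_n) = 18.39.
Step 4: Fatou's lemma: integral(liminf_n f_n) <= liminf_n integral(f_n) = 13.12.
        So the integral of the pointwise liminf is at most 13.12.


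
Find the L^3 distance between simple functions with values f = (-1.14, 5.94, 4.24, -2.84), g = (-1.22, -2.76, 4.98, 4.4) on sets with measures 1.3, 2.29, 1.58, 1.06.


Step 1: Compute differences f_i - g_i:
  -1.14 - -1.22 = 0.08
  5.94 - -2.76 = 8.7
  4.24 - 4.98 = -0.74
  -2.84 - 4.4 = -7.24
Step 2: Compute |diff|^3 * measure for each set:
  |0.08|^3 * 1.3 = 5.120000e-04 * 1.3 = 6.656000e-04
  |8.7|^3 * 2.29 = 658.503 * 2.29 = 1507.97187
  |-0.74|^3 * 1.58 = 0.405224 * 1.58 = 0.640254
  |-7.24|^3 * 1.06 = 379.503424 * 1.06 = 402.273629
Step 3: Sum = 1910.886419
Step 4: ||f-g||_3 = (1910.886419)^(1/3) = 12.409234


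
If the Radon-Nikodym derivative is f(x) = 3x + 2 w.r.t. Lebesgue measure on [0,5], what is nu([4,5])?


nu(A) = integral_A (dnu/dmu) dmu = integral_4^5 (3x + 2) dx
Step 1: Antiderivative F(x) = (3/2)x^2 + 2x
Step 2: F(5) = (3/2)*5^2 + 2*5 = 37.5 + 10 = 47.5
Step 3: F(4) = (3/2)*4^2 + 2*4 = 24 + 8 = 32
Step 4: nu([4,5]) = F(5) - F(4) = 47.5 - 32 = 15.5


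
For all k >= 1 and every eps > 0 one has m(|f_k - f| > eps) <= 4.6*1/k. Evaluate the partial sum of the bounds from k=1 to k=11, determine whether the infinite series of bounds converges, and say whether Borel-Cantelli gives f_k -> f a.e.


Step 1: List the terms 4.6*1/k for k = 1 to 11:
  k=1: 4.6
  k=2: 2.3
  k=3: 1.533333
  k=4: 1.15
  k=5: 0.92
  k=6: 0.766667
  k=7: 0.657143
  k=8: 0.575
  k=9: 0.511111
  k=10: 0.46
  k=11: 0.418182
Step 2: Partial sum = 4.6 + 2.3 + 1.533333 + 1.15 + 0.92 + 0.766667 + 0.657143 + 0.575 + 0.511111 + 0.46 + 0.418182
     = 13.891436
Step 3: The full series sum_(k>=1) 4.6*1/k diverges (harmonic series, p = 1; a nonzero constant multiple of a divergent series diverges).
Step 4: The (first) Borel-Cantelli lemma requires a summable sequence of measures, so it does not apply here;
        from this bound alone no conclusion about a.e. convergence can be drawn (convergence in measure still
        gives an a.e.-convergent subsequence, but not a.e. convergence of the whole sequence).
Conclusion: series diverges; Borel-Cantelli is inconclusive about a.e. convergence of f_k.


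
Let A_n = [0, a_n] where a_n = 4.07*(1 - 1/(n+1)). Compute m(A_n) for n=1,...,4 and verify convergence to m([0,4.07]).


By continuity of measure from below: if A_n increases to A, then m(A_n) -> m(A).
Here A = [0, 4.07], so m(A) = 4.07
Step 1: a_1 = 4.07*(1 - 1/2) = 2.035, m(A_1) = 2.035
Step 2: a_2 = 4.07*(1 - 1/3) = 2.7133, m(A_2) = 2.7133
Step 3: a_3 = 4.07*(1 - 1/4) = 3.0525, m(A_3) = 3.0525
Step 4: a_4 = 4.07*(1 - 1/5) = 3.256, m(A_4) = 3.256
Limit: m(A_n) -> m([0,4.07]) = 4.07


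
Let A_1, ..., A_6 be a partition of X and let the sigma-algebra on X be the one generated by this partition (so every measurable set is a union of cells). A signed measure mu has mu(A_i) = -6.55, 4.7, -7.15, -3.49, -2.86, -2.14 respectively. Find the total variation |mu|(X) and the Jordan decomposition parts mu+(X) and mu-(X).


Step 1: Every measurable set is a union of atoms (the cells / points), so a Hahn decomposition is
  obtained by grouping atoms by sign: P = union of atoms with mu > 0, N = union of the remaining atoms.
  Atoms in P (indices): 2;  atoms in N (indices): 1, 3, 4, 5, 6
  Positive values: 4.7
  Negative values: -6.55, -7.15, -3.49, -2.86, -2.14
Step 2: mu+(X) = mu(P) = sum of positive atom values = 4.7
Step 3: mu-(X) = -mu(N) = sum of |negative atom values| = 22.19
Step 4: |mu|(X) = mu+(X) + mu-(X) = 4.7 + 22.19 = 26.89


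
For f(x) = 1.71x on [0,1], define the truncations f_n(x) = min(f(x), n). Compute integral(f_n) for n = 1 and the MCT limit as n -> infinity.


f(x) = 1.71x on [0,1]; f_n(x) = min(1.71x, n). At n = 1:
Step 1: f(x) reaches 1 at x = 1/1.71 = 0.584795
Step 2: integral(f_1) = integral(1.71x, 0, 0.584795) + integral(1, 0.584795, 1)
       = 1.71*0.584795^2/2 + 1*(1 - 0.584795)
       = 0.292398 + 0.415205
       = 0.707602
Step 3: As n -> infinity, f_n increases to f, so by MCT integral(f_n) -> integral(f) = 1.71/2 = 0.855.
Convergence: integral(f_1) = 0.707602 -> 0.855 as n -> infinity


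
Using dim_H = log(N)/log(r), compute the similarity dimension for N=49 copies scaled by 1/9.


For a self-similar set with N copies scaled by 1/r:
dim_H = log(N)/log(r) = log(49)/log(9)
= 3.89182/2.197225
= 1.771244


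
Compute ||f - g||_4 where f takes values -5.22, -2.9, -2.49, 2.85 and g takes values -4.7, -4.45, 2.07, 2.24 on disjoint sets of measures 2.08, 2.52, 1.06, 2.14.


Step 1: Compute differences f_i - g_i:
  -5.22 - -4.7 = -0.52
  -2.9 - -4.45 = 1.55
  -2.49 - 2.07 = -4.56
  2.85 - 2.24 = 0.61
Step 2: Compute |diff|^4 * measure for each set:
  |-0.52|^4 * 2.08 = 0.073116 * 2.08 = 0.152082
  |1.55|^4 * 2.52 = 5.772006 * 2.52 = 14.545456
  |-4.56|^4 * 1.06 = 432.373801 * 1.06 = 458.316229
  |0.61|^4 * 2.14 = 0.138458 * 2.14 = 0.296301
Step 3: Sum = 473.310067
Step 4: ||f-g||_4 = (473.310067)^(1/4) = 4.6643


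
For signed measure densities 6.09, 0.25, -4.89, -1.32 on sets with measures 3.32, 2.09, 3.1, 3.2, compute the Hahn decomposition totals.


Step 1: Compute signed measure on each set:
  Set 1: 6.09 * 3.32 = 20.2188
  Set 2: 0.25 * 2.09 = 0.5225
  Set 3: -4.89 * 3.1 = -15.159
  Set 4: -1.32 * 3.2 = -4.224
Step 2: Total signed measure = (20.2188) + (0.5225) + (-15.159) + (-4.224)
     = 1.3583
Step 3: Positive part mu+(X) = sum of positive contributions = 20.7413
Step 4: Negative part mu-(X) = |sum of negative contributions| = 19.383


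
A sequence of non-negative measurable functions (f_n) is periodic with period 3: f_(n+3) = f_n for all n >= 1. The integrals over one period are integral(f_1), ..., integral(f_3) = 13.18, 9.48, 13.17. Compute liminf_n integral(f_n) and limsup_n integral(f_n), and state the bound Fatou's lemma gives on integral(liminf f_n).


The sequence (integral(f_n)) is periodic with period 3, repeating the values 13.18, 9.48, 13.17 indefinitely.
Step 1: For a periodic sequence, every tail (a_m, a_(m+1), ...) contains all 3 period values infinitely often.
Step 2: Hence inf of every tail = min of the period values = min(13.18, 9.48, 13.17) = 9.48.
        liminf_n integral(f_n) = sup over m of (inf of tail from m) = 9.48.
Step 3: Similarly sup of every tail = max of the period values = 13.18.
        limsup_n integral(f_n) = 13.18.
Step 4: Fatou's lemma: integral(liminf_n f_n) <= liminf_n integral(f_n) = 9.48.
        So the integral of the pointwise liminf is at most 9.48.


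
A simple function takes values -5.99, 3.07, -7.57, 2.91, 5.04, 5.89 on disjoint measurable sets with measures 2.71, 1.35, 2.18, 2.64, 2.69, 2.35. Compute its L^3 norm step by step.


Step 1: Compute |f_i|^3 for each value:
  |-5.99|^3 = 214.921799
  |3.07|^3 = 28.934443
  |-7.57|^3 = 433.798093
  |2.91|^3 = 24.642171
  |5.04|^3 = 128.024064
  |5.89|^3 = 204.336469
Step 2: Multiply by measures and sum:
  214.921799 * 2.71 = 582.438075
  28.934443 * 1.35 = 39.061498
  433.798093 * 2.18 = 945.679843
  24.642171 * 2.64 = 65.055331
  128.024064 * 2.69 = 344.384732
  204.336469 * 2.35 = 480.190702
Sum = 582.438075 + 39.061498 + 945.679843 + 65.055331 + 344.384732 + 480.190702 = 2456.810182
Step 3: Take the p-th root:
||f||_3 = (2456.810182)^(1/3) = 13.493477


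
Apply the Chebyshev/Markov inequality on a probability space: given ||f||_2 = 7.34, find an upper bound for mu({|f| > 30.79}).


Chebyshev/Markov inequality: mu(|f| > eps) <= (||f||_p / eps)^p
Step 1: ||f||_2 / eps = 7.34 / 30.79 = 0.238389
Step 2: Raise to power p = 2:
  (0.238389)^2 = 0.056829
Step 3: Therefore mu(|f| > 30.79) <= 0.056829


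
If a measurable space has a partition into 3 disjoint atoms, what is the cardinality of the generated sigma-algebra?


Each element of the sigma-algebra is a union of some subset of the 3 atoms.
The number of such subsets is 2^3 = 8.


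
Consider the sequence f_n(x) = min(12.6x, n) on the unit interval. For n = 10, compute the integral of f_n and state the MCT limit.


f(x) = 12.6x on [0,1]; f_n(x) = min(12.6x, n). At n = 10:
Step 1: f(x) reaches 10 at x = 10/12.6 = 0.793651
Step 2: integral(f_10) = integral(12.6x, 0, 0.793651) + integral(10, 0.793651, 1)
       = 12.6*0.793651^2/2 + 10*(1 - 0.793651)
       = 3.968254 + 2.063492
       = 6.031746
Step 3: As n -> infinity, f_n increases to f, so by MCT integral(f_n) -> integral(f) = 12.6/2 = 6.3.
Convergence: integral(f_10) = 6.031746 -> 6.3 as n -> infinity


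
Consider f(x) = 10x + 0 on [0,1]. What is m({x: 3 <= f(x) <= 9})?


f^(-1)([3, 9]) = {x : 3 <= 10x + 0 <= 9}
Solving: (3 - 0)/10 <= x <= (9 - 0)/10
= [0.3, 0.9]
Intersecting with [0,1]: [0.3, 0.9]
Measure = 0.9 - 0.3 = 0.6


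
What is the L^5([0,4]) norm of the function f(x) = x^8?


Step 1: ||f||_5 = (integral_0^4 |x^8|^5 dx)^(1/5)
     = (integral_0^4 x^40 dx)^(1/5)
Step 2: integral_0^4 x^40 dx = [x^41/(41)] from 0 to 4 = 4^41/41
     = 4835703278458516698824704/41 = 1.179440e+23
Step 3: ||f||_5 = (1.179440e+23)^(1/5) = 41146.713964


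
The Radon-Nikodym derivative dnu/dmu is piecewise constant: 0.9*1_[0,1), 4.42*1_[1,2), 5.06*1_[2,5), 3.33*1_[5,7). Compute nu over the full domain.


Integrate each piece of the Radon-Nikodym derivative:
Step 1: integral_0^1 0.9 dx = 0.9*(1-0) = 0.9*1 = 0.9
Step 2: integral_1^2 4.42 dx = 4.42*(2-1) = 4.42*1 = 4.42
Step 3: integral_2^5 5.06 dx = 5.06*(5-2) = 5.06*3 = 15.18
Step 4: integral_5^7 3.33 dx = 3.33*(7-5) = 3.33*2 = 6.66
Total: 0.9 + 4.42 + 15.18 + 6.66 = 27.16


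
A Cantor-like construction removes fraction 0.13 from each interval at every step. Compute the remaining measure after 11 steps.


Step 1: At each step, fraction remaining = 1 - 0.13 = 0.87
Step 2: After 11 steps, measure = (0.87)^11
Result = 0.216128


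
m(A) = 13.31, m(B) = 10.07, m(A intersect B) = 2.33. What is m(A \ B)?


m(A \ B) = m(A) - m(A n B)
= 13.31 - 2.33
= 10.98


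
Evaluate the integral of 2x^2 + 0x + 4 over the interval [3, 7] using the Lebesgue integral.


The Lebesgue integral of a Riemann-integrable function agrees with the Riemann integral.
Antiderivative F(x) = (2/3)x^3 + (0/2)x^2 + 4x
F(7) = (2/3)*7^3 + (0/2)*7^2 + 4*7
     = (2/3)*343 + (0/2)*49 + 4*7
     = 228.666667 + 0.0 + 28
     = 256.666667
F(3) = 30
Integral = F(7) - F(3) = 256.666667 - 30 = 226.666667


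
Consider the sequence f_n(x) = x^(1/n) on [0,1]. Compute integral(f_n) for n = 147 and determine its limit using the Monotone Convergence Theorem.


At n = 147: f_147(x) = x^(1/147).
Step 1: integral(x^(1/147), 0, 1) = [x^(1/147+1) / (1/147+1)] from 0 to 1
     = 1 / (1/147 + 1) = 1 / ((147+1)/147) = 147/(147+1)
     = 147/148 = 0.993243
Step 2: As n -> infinity, f_n(x) = x^(1/n) -> 1 for x in (0,1], and f_n is increasing in n.
By MCT, lim_n integral(f_n) = integral(lim_n f_n) = integral(1, 0, 1) = 1.
Step 3: Verify convergence: 147/148 = 0.993243 -> 1


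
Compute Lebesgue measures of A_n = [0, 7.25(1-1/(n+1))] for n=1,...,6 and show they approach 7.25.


By continuity of measure from below: if A_n increases to A, then m(A_n) -> m(A).
Here A = [0, 7.25], so m(A) = 7.25
Step 1: a_1 = 7.25*(1 - 1/2) = 3.625, m(A_1) = 3.625
Step 2: a_2 = 7.25*(1 - 1/3) = 4.8333, m(A_2) = 4.8333
Step 3: a_3 = 7.25*(1 - 1/4) = 5.4375, m(A_3) = 5.4375
Step 4: a_4 = 7.25*(1 - 1/5) = 5.8, m(A_4) = 5.8
Step 5: a_5 = 7.25*(1 - 1/6) = 6.0417, m(A_5) = 6.0417
Step 6: a_6 = 7.25*(1 - 1/7) = 6.2143, m(A_6) = 6.2143
Limit: m(A_n) -> m([0,7.25]) = 7.25


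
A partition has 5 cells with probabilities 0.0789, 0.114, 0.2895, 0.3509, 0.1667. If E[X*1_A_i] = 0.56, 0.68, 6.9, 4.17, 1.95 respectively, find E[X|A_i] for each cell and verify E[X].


For each cell A_i: E[X|A_i] = E[X*1_A_i] / P(A_i)
Step 1: E[X|A_1] = 0.56 / 0.0789 = 7.097592
Step 2: E[X|A_2] = 0.68 / 0.114 = 5.964912
Step 3: E[X|A_3] = 6.9 / 0.2895 = 23.834197
Step 4: E[X|A_4] = 4.17 / 0.3509 = 11.883728
Step 5: E[X|A_5] = 1.95 / 0.1667 = 11.69766
Verification: E[X] = sum E[X*1_A_i] = 0.56 + 0.68 + 6.9 + 4.17 + 1.95 = 14.26


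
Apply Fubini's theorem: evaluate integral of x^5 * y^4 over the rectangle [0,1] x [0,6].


By Fubini's theorem, the double integral factors as a product of single integrals:
Step 1: integral_0^1 x^5 dx = [x^6/6] from 0 to 1
     = 1^6/6 = 0.166667
Step 2: integral_0^6 y^4 dy = [y^5/5] from 0 to 6
     = 6^5/5 = 1555.2
Step 3: Double integral = 0.166667 * 1555.2 = 259.2


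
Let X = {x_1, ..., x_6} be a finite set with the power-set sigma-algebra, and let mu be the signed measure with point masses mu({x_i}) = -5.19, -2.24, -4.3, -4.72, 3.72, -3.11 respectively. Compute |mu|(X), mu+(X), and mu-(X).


Step 1: Every measurable set is a union of atoms (the cells / points), so a Hahn decomposition is
  obtained by grouping atoms by sign: P = union of atoms with mu > 0, N = union of the remaining atoms.
  Atoms in P (indices): 5;  atoms in N (indices): 1, 2, 3, 4, 6
  Positive values: 3.72
  Negative values: -5.19, -2.24, -4.3, -4.72, -3.11
Step 2: mu+(X) = mu(P) = sum of positive atom values = 3.72
Step 3: mu-(X) = -mu(N) = sum of |negative atom values| = 19.56
Step 4: |mu|(X) = mu+(X) + mu-(X) = 3.72 + 19.56 = 23.28


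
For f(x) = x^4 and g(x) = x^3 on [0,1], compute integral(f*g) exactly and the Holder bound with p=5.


Step 1: Exact integral of f*g = integral(x^7, 0, 1) = 1/8
     = 0.125
Step 2: Holder bound with p=5, q=1.25:
  ||f||_p = (integral x^20 dx)^(1/5) = (1/21)^(1/5) = 0.543946
  ||g||_q = (integral x^3.75 dx)^(1/1.25) = (1/4.75)^(1/1.25) = 0.287505
Step 3: Holder bound = ||f||_p * ||g||_q = 0.543946 * 0.287505 = 0.156387
Verification: 0.125 <= 0.156387 (Holder holds)


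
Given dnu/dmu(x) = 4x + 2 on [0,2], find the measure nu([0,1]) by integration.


nu(A) = integral_A (dnu/dmu) dmu = integral_0^1 (4x + 2) dx
Step 1: Antiderivative F(x) = (4/2)x^2 + 2x
Step 2: F(1) = (4/2)*1^2 + 2*1 = 2 + 2 = 4
Step 3: F(0) = (4/2)*0^2 + 2*0 = 0.0 + 0 = 0.0
Step 4: nu([0,1]) = F(1) - F(0) = 4 - 0.0 = 4


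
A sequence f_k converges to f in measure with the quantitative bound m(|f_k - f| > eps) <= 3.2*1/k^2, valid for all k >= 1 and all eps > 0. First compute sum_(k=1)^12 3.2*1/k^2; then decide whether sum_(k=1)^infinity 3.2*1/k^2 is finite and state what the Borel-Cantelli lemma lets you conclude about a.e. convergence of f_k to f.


Step 1: List the terms 3.2*1/k^2 for k = 1 to 12:
  k=1: 3.2
  k=2: 0.8
  k=3: 0.355556
  k=4: 0.2
  k=5: 0.128
  k=6: 0.088889
  k=7: 0.065306
  k=8: 0.05
  k=9: 0.039506
  k=10: 0.032
  k=11: 0.026446
  k=12: 0.022222
Step 2: Partial sum = 3.2 + 0.8 + 0.355556 + 0.2 + 0.128 + 0.088889 + 0.065306 + 0.05 + 0.039506 + 0.032 + 0.026446 + 0.022222
     = 5.007925
Step 3: The full series sum_(k>=1) 3.2*1/k^2 converges (p-series with p = 2 > 1; a constant multiple of a convergent series converges).
Step 4: Fix eps > 0. Since sum_k m(|f_k - f| > eps) < infinity, the Borel-Cantelli lemma gives
        m(limsup_k {|f_k - f| > eps}) = 0, i.e. for a.e. x, |f_k(x) - f(x)| <= eps for all large k.
        Applying this with eps = 1/j for j = 1, 2, ... and intersecting the countably many full-measure sets,
        for a.e. x we get limsup_k |f_k(x) - f(x)| <= 1/j for every j, hence f_k -> f almost everywhere.
Conclusion: series converges; Borel-Cantelli yields f_k -> f a.e.


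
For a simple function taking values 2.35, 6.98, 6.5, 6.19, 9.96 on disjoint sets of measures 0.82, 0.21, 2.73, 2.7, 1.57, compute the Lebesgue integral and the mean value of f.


Step 1: Integral = sum(value_i * measure_i)
= 2.35*0.82 + 6.98*0.21 + 6.5*2.73 + 6.19*2.7 + 9.96*1.57
= 1.927 + 1.4658 + 17.745 + 16.713 + 15.6372
= 53.488
Step 2: Total measure of domain = 0.82 + 0.21 + 2.73 + 2.7 + 1.57 = 8.03
Step 3: Average value = 53.488 / 8.03 = 6.661021


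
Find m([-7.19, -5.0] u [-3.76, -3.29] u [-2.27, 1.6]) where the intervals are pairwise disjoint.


For pairwise disjoint intervals, m(union) = sum of lengths.
= (-5.0 - -7.19) + (-3.29 - -3.76) + (1.6 - -2.27)
= 2.19 + 0.47 + 3.87
= 6.53


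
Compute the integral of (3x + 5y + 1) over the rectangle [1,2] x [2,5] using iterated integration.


By Fubini, integrate in x first, then y.
Step 1: Fix y, integrate over x in [1,2]:
  integral(3x + 5y + 1, x=1..2)
  = 3*(2^2 - 1^2)/2 + (5y + 1)*(2 - 1)
  = 4.5 + (5y + 1)*1
  = 4.5 + 5y + 1
  = 5.5 + 5y
Step 2: Integrate over y in [2,5]:
  integral(5.5 + 5y, y=2..5)
  = 5.5*3 + 5*(5^2 - 2^2)/2
  = 16.5 + 52.5
  = 69


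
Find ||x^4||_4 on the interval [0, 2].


Step 1: ||f||_4 = (integral_0^2 |x^4|^4 dx)^(1/4)
     = (integral_0^2 x^16 dx)^(1/4)
Step 2: integral_0^2 x^16 dx = [x^17/(17)] from 0 to 2 = 2^17/17
     = 131072/17 = 7710.117647
Step 3: ||f||_4 = (7710.117647)^(1/4) = 9.370554


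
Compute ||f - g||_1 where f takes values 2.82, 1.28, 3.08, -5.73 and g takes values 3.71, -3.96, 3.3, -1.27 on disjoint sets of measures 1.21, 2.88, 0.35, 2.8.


Step 1: Compute differences f_i - g_i:
  2.82 - 3.71 = -0.89
  1.28 - -3.96 = 5.24
  3.08 - 3.3 = -0.22
  -5.73 - -1.27 = -4.46
Step 2: Compute |diff|^1 * measure for each set:
  |-0.89|^1 * 1.21 = 0.89 * 1.21 = 1.0769
  |5.24|^1 * 2.88 = 5.24 * 2.88 = 15.0912
  |-0.22|^1 * 0.35 = 0.22 * 0.35 = 0.077
  |-4.46|^1 * 2.8 = 4.46 * 2.8 = 12.488
Step 3: Sum = 28.7331
Step 4: ||f-g||_1 = (28.7331)^(1/1) = 28.7331


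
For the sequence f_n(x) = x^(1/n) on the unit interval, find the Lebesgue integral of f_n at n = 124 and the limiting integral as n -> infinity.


At n = 124: f_124(x) = x^(1/124).
Step 1: integral(x^(1/124), 0, 1) = [x^(1/124+1) / (1/124+1)] from 0 to 1
     = 1 / (1/124 + 1) = 1 / ((124+1)/124) = 124/(124+1)
     = 124/125 = 0.992
Step 2: As n -> infinity, f_n(x) = x^(1/n) -> 1 for x in (0,1], and f_n is increasing in n.
By MCT, lim_n integral(f_n) = integral(lim_n f_n) = integral(1, 0, 1) = 1.
Step 3: Verify convergence: 124/125 = 0.992 -> 1


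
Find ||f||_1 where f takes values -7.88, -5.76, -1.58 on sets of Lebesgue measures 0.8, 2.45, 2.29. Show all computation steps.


Step 1: Compute |f_i|^1 for each value:
  |-7.88|^1 = 7.88
  |-5.76|^1 = 5.76
  |-1.58|^1 = 1.58
Step 2: Multiply by measures and sum:
  7.88 * 0.8 = 6.304
  5.76 * 2.45 = 14.112
  1.58 * 2.29 = 3.6182
Sum = 6.304 + 14.112 + 3.6182 = 24.0342
Step 3: Take the p-th root:
||f||_1 = (24.0342)^(1/1) = 24.0342
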